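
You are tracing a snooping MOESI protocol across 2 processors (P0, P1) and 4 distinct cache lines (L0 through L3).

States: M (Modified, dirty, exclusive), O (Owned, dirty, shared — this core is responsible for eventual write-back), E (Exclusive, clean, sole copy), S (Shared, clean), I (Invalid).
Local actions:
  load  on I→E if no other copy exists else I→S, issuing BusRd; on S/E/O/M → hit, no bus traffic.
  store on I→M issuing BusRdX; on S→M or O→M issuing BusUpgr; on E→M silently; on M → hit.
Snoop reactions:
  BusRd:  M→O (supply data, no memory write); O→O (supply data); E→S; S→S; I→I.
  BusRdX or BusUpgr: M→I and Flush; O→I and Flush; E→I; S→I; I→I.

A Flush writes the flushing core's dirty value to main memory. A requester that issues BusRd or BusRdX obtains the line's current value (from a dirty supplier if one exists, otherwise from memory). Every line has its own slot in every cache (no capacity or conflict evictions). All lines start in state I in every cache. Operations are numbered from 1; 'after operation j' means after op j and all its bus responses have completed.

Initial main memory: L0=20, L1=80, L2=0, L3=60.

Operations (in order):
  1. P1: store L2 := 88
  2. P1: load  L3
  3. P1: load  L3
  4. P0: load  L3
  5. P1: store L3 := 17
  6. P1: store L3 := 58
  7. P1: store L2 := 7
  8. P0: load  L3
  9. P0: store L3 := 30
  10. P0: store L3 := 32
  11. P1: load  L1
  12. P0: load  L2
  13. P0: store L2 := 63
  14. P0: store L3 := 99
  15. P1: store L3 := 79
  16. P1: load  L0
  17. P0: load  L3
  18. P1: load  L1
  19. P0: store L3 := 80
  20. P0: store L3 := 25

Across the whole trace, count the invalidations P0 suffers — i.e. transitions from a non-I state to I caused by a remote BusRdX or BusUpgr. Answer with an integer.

invalidations = 2

[1] P1: store L2 := 88 | P0:I, P1:M(88) | bus: BusRdX
[2] P1: load  L3 | P0:I, P1:E(60) | bus: BusRd
[3] P1: load  L3 | P0:I, P1:E(60) | bus: none
[4] P0: load  L3 | P0:S(60), P1:S(60) | bus: BusRd
[5] P1: store L3 := 17 | P0:I, P1:M(17) | bus: BusUpgr
[6] P1: store L3 := 58 | P0:I, P1:M(58) | bus: none
[7] P1: store L2 := 7 | P0:I, P1:M(7) | bus: none
[8] P0: load  L3 | P0:S(58), P1:O(58) | bus: BusRd
[9] P0: store L3 := 30 | P0:M(30), P1:I | bus: BusUpgr,Flush
[10] P0: store L3 := 32 | P0:M(32), P1:I | bus: none
[11] P1: load  L1 | P0:I, P1:E(80) | bus: BusRd
[12] P0: load  L2 | P0:S(7), P1:O(7) | bus: BusRd
[13] P0: store L2 := 63 | P0:M(63), P1:I | bus: BusUpgr,Flush
[14] P0: store L3 := 99 | P0:M(99), P1:I | bus: none
[15] P1: store L3 := 79 | P0:I, P1:M(79) | bus: BusRdX,Flush
[16] P1: load  L0 | P0:I, P1:E(20) | bus: BusRd
[17] P0: load  L3 | P0:S(79), P1:O(79) | bus: BusRd
[18] P1: load  L1 | P0:I, P1:E(80) | bus: none
[19] P0: store L3 := 80 | P0:M(80), P1:I | bus: BusUpgr,Flush
[20] P0: store L3 := 25 | P0:M(25), P1:I | bus: none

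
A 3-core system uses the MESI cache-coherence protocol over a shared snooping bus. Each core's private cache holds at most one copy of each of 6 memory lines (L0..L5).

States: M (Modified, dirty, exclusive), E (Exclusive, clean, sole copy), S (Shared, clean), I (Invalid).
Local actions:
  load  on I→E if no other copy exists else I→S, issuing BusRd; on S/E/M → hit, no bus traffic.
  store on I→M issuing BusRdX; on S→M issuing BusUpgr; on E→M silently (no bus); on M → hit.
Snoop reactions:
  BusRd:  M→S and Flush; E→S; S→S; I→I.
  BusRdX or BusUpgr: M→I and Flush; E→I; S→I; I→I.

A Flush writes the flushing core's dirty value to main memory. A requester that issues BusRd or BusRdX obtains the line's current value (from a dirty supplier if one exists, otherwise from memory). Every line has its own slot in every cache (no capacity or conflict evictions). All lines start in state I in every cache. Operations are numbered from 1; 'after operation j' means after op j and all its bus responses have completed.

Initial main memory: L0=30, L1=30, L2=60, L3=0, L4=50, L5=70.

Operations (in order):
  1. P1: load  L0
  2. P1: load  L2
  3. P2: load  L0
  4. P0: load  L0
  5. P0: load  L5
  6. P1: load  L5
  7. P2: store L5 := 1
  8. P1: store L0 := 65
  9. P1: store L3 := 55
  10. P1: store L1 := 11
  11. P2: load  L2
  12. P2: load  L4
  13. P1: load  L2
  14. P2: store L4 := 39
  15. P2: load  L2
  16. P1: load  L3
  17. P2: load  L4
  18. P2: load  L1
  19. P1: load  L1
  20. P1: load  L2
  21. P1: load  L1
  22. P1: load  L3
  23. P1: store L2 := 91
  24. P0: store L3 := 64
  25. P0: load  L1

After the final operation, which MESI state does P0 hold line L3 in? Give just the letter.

  op1 P1: load  L0 → I/E/I on L0; bus BusRd; mem=30
  op2 P1: load  L2 → I/E/I on L2; bus BusRd; mem=60
  op3 P2: load  L0 → I/S/S on L0; bus BusRd; mem=30
  op4 P0: load  L0 → S/S/S on L0; bus BusRd; mem=30
  op5 P0: load  L5 → E/I/I on L5; bus BusRd; mem=70
  op6 P1: load  L5 → S/S/I on L5; bus BusRd; mem=70
  op7 P2: store L5 := 1 → I/I/M on L5; bus BusRdX; mem=70
  op8 P1: store L0 := 65 → I/M/I on L0; bus BusUpgr; mem=30
  op9 P1: store L3 := 55 → I/M/I on L3; bus BusRdX; mem=0
  op10 P1: store L1 := 11 → I/M/I on L1; bus BusRdX; mem=30
  op11 P2: load  L2 → I/S/S on L2; bus BusRd; mem=60
  op12 P2: load  L4 → I/I/E on L4; bus BusRd; mem=50
  op13 P1: load  L2 → I/S/S on L2; bus (none); mem=60
  op14 P2: store L4 := 39 → I/I/M on L4; bus (none); mem=50
  op15 P2: load  L2 → I/S/S on L2; bus (none); mem=60
  op16 P1: load  L3 → I/M/I on L3; bus (none); mem=0
  op17 P2: load  L4 → I/I/M on L4; bus (none); mem=50
  op18 P2: load  L1 → I/S/S on L1; bus BusRd Flush; mem=11
  op19 P1: load  L1 → I/S/S on L1; bus (none); mem=11
  op20 P1: load  L2 → I/S/S on L2; bus (none); mem=60
  op21 P1: load  L1 → I/S/S on L1; bus (none); mem=11
  op22 P1: load  L3 → I/M/I on L3; bus (none); mem=0
  op23 P1: store L2 := 91 → I/M/I on L2; bus BusUpgr; mem=60
  op24 P0: store L3 := 64 → M/I/I on L3; bus BusRdX Flush; mem=55
  op25 P0: load  L1 → S/S/S on L1; bus BusRd; mem=11

state = M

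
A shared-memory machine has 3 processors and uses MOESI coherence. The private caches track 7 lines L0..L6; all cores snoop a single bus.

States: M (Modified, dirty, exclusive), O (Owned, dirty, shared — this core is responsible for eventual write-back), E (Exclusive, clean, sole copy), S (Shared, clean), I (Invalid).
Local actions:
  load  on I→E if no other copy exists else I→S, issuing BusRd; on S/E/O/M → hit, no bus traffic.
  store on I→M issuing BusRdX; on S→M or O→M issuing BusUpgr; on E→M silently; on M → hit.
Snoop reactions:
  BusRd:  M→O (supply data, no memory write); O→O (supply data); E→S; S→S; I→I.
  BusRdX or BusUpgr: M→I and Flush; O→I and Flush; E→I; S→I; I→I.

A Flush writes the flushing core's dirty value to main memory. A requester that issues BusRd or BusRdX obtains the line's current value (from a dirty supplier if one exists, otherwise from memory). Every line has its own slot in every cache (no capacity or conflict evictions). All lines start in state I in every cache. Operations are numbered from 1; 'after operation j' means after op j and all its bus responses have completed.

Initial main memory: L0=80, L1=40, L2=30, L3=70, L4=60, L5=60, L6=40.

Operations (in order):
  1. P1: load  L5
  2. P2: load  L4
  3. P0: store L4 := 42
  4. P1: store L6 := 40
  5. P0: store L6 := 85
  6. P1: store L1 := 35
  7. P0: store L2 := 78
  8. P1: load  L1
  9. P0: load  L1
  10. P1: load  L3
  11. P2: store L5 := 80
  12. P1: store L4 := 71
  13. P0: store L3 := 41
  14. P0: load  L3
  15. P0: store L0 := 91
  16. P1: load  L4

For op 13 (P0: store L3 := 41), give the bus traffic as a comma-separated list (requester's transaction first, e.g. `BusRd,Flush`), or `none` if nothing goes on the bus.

bus = BusRdX

  op1 P1: load  L5 → I/E/I on L5; bus BusRd; mem=60
  op2 P2: load  L4 → I/I/E on L4; bus BusRd; mem=60
  op3 P0: store L4 := 42 → M/I/I on L4; bus BusRdX; mem=60
  op4 P1: store L6 := 40 → I/M/I on L6; bus BusRdX; mem=40
  op5 P0: store L6 := 85 → M/I/I on L6; bus BusRdX Flush; mem=40
  op6 P1: store L1 := 35 → I/M/I on L1; bus BusRdX; mem=40
  op7 P0: store L2 := 78 → M/I/I on L2; bus BusRdX; mem=30
  op8 P1: load  L1 → I/M/I on L1; bus (none); mem=40
  op9 P0: load  L1 → S/O/I on L1; bus BusRd; mem=40
  op10 P1: load  L3 → I/E/I on L3; bus BusRd; mem=70
  op11 P2: store L5 := 80 → I/I/M on L5; bus BusRdX; mem=60
  op12 P1: store L4 := 71 → I/M/I on L4; bus BusRdX Flush; mem=42
  op13 P0: store L3 := 41 → M/I/I on L3; bus BusRdX; mem=70
  op14 P0: load  L3 → M/I/I on L3; bus (none); mem=70
  op15 P0: store L0 := 91 → M/I/I on L0; bus BusRdX; mem=80
  op16 P1: load  L4 → I/M/I on L4; bus (none); mem=42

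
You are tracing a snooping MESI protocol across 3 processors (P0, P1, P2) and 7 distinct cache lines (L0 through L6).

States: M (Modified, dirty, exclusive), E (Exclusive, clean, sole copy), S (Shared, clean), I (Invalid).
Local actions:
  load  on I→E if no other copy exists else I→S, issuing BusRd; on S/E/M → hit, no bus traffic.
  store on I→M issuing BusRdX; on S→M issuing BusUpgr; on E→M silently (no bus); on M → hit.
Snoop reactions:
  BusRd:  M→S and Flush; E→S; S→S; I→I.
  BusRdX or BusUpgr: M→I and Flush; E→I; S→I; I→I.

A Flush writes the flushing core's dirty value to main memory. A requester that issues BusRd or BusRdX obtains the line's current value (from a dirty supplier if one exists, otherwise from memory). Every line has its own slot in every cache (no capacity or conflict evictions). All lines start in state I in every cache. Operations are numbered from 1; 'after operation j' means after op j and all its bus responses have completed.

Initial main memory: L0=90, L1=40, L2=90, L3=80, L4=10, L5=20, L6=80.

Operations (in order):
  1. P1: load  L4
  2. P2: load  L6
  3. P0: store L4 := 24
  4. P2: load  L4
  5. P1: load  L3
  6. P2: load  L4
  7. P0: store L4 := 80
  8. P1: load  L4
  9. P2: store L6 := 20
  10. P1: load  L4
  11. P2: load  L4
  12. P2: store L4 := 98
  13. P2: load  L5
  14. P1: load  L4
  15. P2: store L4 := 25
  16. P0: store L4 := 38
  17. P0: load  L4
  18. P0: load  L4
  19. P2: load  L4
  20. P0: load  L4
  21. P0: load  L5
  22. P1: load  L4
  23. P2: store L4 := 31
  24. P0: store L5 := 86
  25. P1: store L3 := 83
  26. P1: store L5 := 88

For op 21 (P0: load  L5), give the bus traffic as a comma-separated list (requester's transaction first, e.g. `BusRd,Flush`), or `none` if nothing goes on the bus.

1. P1: load  L4  bus=[BusRd]  L4: P0=I P1=E P2=I  mem[L4]=10
2. P2: load  L6  bus=[BusRd]  L6: P0=I P1=I P2=E  mem[L6]=80
3. P0: store L4 := 24  bus=[BusRdX]  L4: P0=M P1=I P2=I  mem[L4]=10
4. P2: load  L4  bus=[BusRd,Flush]  L4: P0=S P1=I P2=S  mem[L4]=24
5. P1: load  L3  bus=[BusRd]  L3: P0=I P1=E P2=I  mem[L3]=80
6. P2: load  L4  bus=[-]  L4: P0=S P1=I P2=S  mem[L4]=24
7. P0: store L4 := 80  bus=[BusUpgr]  L4: P0=M P1=I P2=I  mem[L4]=24
8. P1: load  L4  bus=[BusRd,Flush]  L4: P0=S P1=S P2=I  mem[L4]=80
9. P2: store L6 := 20  bus=[-]  L6: P0=I P1=I P2=M  mem[L6]=80
10. P1: load  L4  bus=[-]  L4: P0=S P1=S P2=I  mem[L4]=80
11. P2: load  L4  bus=[BusRd]  L4: P0=S P1=S P2=S  mem[L4]=80
12. P2: store L4 := 98  bus=[BusUpgr]  L4: P0=I P1=I P2=M  mem[L4]=80
13. P2: load  L5  bus=[BusRd]  L5: P0=I P1=I P2=E  mem[L5]=20
14. P1: load  L4  bus=[BusRd,Flush]  L4: P0=I P1=S P2=S  mem[L4]=98
15. P2: store L4 := 25  bus=[BusUpgr]  L4: P0=I P1=I P2=M  mem[L4]=98
16. P0: store L4 := 38  bus=[BusRdX,Flush]  L4: P0=M P1=I P2=I  mem[L4]=25
17. P0: load  L4  bus=[-]  L4: P0=M P1=I P2=I  mem[L4]=25
18. P0: load  L4  bus=[-]  L4: P0=M P1=I P2=I  mem[L4]=25
19. P2: load  L4  bus=[BusRd,Flush]  L4: P0=S P1=I P2=S  mem[L4]=38
20. P0: load  L4  bus=[-]  L4: P0=S P1=I P2=S  mem[L4]=38
21. P0: load  L5  bus=[BusRd]  L5: P0=S P1=I P2=S  mem[L5]=20
22. P1: load  L4  bus=[BusRd]  L4: P0=S P1=S P2=S  mem[L4]=38
23. P2: store L4 := 31  bus=[BusUpgr]  L4: P0=I P1=I P2=M  mem[L4]=38
24. P0: store L5 := 86  bus=[BusUpgr]  L5: P0=M P1=I P2=I  mem[L5]=20
25. P1: store L3 := 83  bus=[-]  L3: P0=I P1=M P2=I  mem[L3]=80
26. P1: store L5 := 88  bus=[BusRdX,Flush]  L5: P0=I P1=M P2=I  mem[L5]=86

bus = BusRd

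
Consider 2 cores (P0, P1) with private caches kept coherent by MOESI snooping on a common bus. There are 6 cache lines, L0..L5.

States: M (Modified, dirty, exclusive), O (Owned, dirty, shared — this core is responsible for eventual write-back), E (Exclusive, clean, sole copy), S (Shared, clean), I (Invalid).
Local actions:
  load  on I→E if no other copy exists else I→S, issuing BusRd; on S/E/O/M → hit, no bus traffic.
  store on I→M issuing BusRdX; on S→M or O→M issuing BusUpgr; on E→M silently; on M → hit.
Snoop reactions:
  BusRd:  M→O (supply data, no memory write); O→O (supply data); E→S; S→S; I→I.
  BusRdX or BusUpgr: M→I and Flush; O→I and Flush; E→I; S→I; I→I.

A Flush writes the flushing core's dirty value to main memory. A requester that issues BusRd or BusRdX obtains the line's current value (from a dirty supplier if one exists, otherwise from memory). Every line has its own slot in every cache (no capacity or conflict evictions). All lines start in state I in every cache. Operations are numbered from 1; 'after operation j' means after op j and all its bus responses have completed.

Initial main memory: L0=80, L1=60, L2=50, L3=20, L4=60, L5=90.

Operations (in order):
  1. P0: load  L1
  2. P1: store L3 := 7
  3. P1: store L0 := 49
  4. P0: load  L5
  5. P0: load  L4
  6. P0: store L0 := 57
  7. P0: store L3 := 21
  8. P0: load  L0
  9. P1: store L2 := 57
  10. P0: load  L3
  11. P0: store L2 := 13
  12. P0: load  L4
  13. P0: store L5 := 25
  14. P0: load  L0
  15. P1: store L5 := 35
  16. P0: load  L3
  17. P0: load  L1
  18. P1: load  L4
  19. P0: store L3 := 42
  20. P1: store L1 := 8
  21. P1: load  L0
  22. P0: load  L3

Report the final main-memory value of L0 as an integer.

  op1 P0: load  L1 → E/I on L1; bus BusRd; mem=60
  op2 P1: store L3 := 7 → I/M on L3; bus BusRdX; mem=20
  op3 P1: store L0 := 49 → I/M on L0; bus BusRdX; mem=80
  op4 P0: load  L5 → E/I on L5; bus BusRd; mem=90
  op5 P0: load  L4 → E/I on L4; bus BusRd; mem=60
  op6 P0: store L0 := 57 → M/I on L0; bus BusRdX Flush; mem=49
  op7 P0: store L3 := 21 → M/I on L3; bus BusRdX Flush; mem=7
  op8 P0: load  L0 → M/I on L0; bus (none); mem=49
  op9 P1: store L2 := 57 → I/M on L2; bus BusRdX; mem=50
  op10 P0: load  L3 → M/I on L3; bus (none); mem=7
  op11 P0: store L2 := 13 → M/I on L2; bus BusRdX Flush; mem=57
  op12 P0: load  L4 → E/I on L4; bus (none); mem=60
  op13 P0: store L5 := 25 → M/I on L5; bus (none); mem=90
  op14 P0: load  L0 → M/I on L0; bus (none); mem=49
  op15 P1: store L5 := 35 → I/M on L5; bus BusRdX Flush; mem=25
  op16 P0: load  L3 → M/I on L3; bus (none); mem=7
  op17 P0: load  L1 → E/I on L1; bus (none); mem=60
  op18 P1: load  L4 → S/S on L4; bus BusRd; mem=60
  op19 P0: store L3 := 42 → M/I on L3; bus (none); mem=7
  op20 P1: store L1 := 8 → I/M on L1; bus BusRdX; mem=60
  op21 P1: load  L0 → O/S on L0; bus BusRd; mem=49
  op22 P0: load  L3 → M/I on L3; bus (none); mem=7

memory[L0] = 49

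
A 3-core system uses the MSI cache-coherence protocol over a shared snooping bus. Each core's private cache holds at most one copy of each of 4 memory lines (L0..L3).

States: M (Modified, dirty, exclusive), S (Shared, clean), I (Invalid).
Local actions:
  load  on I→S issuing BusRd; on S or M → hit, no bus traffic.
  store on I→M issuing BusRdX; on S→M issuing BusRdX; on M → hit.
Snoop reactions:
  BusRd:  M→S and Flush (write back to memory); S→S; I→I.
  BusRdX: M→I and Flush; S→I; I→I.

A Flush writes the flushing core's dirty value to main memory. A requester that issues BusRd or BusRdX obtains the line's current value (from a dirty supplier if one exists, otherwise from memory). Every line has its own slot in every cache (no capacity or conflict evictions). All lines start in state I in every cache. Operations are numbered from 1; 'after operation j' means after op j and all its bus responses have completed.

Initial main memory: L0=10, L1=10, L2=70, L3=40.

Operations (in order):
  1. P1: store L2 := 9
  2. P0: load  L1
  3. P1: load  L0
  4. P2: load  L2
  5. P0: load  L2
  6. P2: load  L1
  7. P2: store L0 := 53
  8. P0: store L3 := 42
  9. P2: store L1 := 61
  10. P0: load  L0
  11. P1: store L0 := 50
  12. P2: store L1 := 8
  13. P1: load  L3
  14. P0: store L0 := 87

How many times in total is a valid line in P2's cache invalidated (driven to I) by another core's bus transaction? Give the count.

1. P1: store L2 := 9  bus=[BusRdX]  L2: P0=I P1=M P2=I  mem[L2]=70
2. P0: load  L1  bus=[BusRd]  L1: P0=S P1=I P2=I  mem[L1]=10
3. P1: load  L0  bus=[BusRd]  L0: P0=I P1=S P2=I  mem[L0]=10
4. P2: load  L2  bus=[BusRd,Flush]  L2: P0=I P1=S P2=S  mem[L2]=9
5. P0: load  L2  bus=[BusRd]  L2: P0=S P1=S P2=S  mem[L2]=9
6. P2: load  L1  bus=[BusRd]  L1: P0=S P1=I P2=S  mem[L1]=10
7. P2: store L0 := 53  bus=[BusRdX]  L0: P0=I P1=I P2=M  mem[L0]=10
8. P0: store L3 := 42  bus=[BusRdX]  L3: P0=M P1=I P2=I  mem[L3]=40
9. P2: store L1 := 61  bus=[BusRdX]  L1: P0=I P1=I P2=M  mem[L1]=10
10. P0: load  L0  bus=[BusRd,Flush]  L0: P0=S P1=I P2=S  mem[L0]=53
11. P1: store L0 := 50  bus=[BusRdX]  L0: P0=I P1=M P2=I  mem[L0]=53
12. P2: store L1 := 8  bus=[-]  L1: P0=I P1=I P2=M  mem[L1]=10
13. P1: load  L3  bus=[BusRd,Flush]  L3: P0=S P1=S P2=I  mem[L3]=42
14. P0: store L0 := 87  bus=[BusRdX,Flush]  L0: P0=M P1=I P2=I  mem[L0]=50

invalidations = 1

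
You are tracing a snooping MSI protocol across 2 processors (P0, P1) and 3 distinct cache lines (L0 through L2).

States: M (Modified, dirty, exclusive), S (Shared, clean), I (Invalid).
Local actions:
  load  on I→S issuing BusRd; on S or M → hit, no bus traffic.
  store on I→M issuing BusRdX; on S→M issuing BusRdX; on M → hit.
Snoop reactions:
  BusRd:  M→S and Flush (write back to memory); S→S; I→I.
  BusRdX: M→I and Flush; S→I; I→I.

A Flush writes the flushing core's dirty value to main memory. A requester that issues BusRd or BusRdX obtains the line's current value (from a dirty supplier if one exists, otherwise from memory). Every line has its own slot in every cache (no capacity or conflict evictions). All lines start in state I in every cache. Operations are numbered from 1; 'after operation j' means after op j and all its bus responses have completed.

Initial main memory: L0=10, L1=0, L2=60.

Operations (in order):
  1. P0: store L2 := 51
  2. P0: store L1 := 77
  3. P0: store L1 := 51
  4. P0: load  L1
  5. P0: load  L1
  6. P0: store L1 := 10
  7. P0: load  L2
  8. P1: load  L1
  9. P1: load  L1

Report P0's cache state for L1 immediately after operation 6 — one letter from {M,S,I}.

state = M

[1] P0: store L2 := 51 | P0:M(51), P1:I | bus: BusRdX
[2] P0: store L1 := 77 | P0:M(77), P1:I | bus: BusRdX
[3] P0: store L1 := 51 | P0:M(51), P1:I | bus: none
[4] P0: load  L1 | P0:M(51), P1:I | bus: none
[5] P0: load  L1 | P0:M(51), P1:I | bus: none
[6] P0: store L1 := 10 | P0:M(10), P1:I | bus: none
[7] P0: load  L2 | P0:M(51), P1:I | bus: none
[8] P1: load  L1 | P0:S(10), P1:S(10) | bus: BusRd,Flush
[9] P1: load  L1 | P0:S(10), P1:S(10) | bus: none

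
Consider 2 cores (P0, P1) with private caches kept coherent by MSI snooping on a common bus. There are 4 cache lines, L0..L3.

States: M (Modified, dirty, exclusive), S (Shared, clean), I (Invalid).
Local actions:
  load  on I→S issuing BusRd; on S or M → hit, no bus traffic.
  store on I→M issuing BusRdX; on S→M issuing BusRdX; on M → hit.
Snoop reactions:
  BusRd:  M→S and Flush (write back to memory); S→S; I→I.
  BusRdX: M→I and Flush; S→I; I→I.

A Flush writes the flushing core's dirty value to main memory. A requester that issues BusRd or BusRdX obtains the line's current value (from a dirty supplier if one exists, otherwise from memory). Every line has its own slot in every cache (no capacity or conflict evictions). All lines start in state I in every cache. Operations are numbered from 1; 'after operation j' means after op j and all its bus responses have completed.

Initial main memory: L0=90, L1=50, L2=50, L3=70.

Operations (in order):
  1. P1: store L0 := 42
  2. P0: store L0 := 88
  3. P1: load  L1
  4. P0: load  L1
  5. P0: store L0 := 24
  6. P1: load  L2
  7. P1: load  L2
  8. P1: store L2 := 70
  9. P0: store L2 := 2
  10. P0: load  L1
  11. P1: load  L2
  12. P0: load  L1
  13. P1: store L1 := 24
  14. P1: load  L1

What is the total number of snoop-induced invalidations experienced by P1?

[1] P1: store L0 := 42 | P0:I, P1:M(42) | bus: BusRdX
[2] P0: store L0 := 88 | P0:M(88), P1:I | bus: BusRdX,Flush
[3] P1: load  L1 | P0:I, P1:S(50) | bus: BusRd
[4] P0: load  L1 | P0:S(50), P1:S(50) | bus: BusRd
[5] P0: store L0 := 24 | P0:M(24), P1:I | bus: none
[6] P1: load  L2 | P0:I, P1:S(50) | bus: BusRd
[7] P1: load  L2 | P0:I, P1:S(50) | bus: none
[8] P1: store L2 := 70 | P0:I, P1:M(70) | bus: BusRdX
[9] P0: store L2 := 2 | P0:M(2), P1:I | bus: BusRdX,Flush
[10] P0: load  L1 | P0:S(50), P1:S(50) | bus: none
[11] P1: load  L2 | P0:S(2), P1:S(2) | bus: BusRd,Flush
[12] P0: load  L1 | P0:S(50), P1:S(50) | bus: none
[13] P1: store L1 := 24 | P0:I, P1:M(24) | bus: BusRdX
[14] P1: load  L1 | P0:I, P1:M(24) | bus: none

invalidations = 2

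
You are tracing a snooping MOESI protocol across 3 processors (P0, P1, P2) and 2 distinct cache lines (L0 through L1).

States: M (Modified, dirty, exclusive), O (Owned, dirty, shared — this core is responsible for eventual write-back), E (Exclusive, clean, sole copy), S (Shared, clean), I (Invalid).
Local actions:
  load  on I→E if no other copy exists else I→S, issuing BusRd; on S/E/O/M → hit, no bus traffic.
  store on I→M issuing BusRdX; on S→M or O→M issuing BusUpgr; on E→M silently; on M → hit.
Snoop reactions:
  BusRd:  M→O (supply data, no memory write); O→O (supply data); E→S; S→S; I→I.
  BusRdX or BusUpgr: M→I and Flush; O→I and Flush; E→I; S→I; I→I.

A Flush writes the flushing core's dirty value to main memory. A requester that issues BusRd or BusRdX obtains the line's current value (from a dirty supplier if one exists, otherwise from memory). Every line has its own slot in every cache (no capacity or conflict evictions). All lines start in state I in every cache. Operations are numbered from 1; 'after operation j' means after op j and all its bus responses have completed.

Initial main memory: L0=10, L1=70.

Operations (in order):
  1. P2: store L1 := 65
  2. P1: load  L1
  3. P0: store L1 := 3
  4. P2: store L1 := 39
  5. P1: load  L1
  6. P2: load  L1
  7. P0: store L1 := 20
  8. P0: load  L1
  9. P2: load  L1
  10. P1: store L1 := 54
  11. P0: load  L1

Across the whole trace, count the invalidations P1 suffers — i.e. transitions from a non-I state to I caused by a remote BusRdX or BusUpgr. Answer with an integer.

  op1 P2: store L1 := 65 → I/I/M on L1; bus BusRdX; mem=70
  op2 P1: load  L1 → I/S/O on L1; bus BusRd; mem=70
  op3 P0: store L1 := 3 → M/I/I on L1; bus BusRdX Flush; mem=65
  op4 P2: store L1 := 39 → I/I/M on L1; bus BusRdX Flush; mem=3
  op5 P1: load  L1 → I/S/O on L1; bus BusRd; mem=3
  op6 P2: load  L1 → I/S/O on L1; bus (none); mem=3
  op7 P0: store L1 := 20 → M/I/I on L1; bus BusRdX Flush; mem=39
  op8 P0: load  L1 → M/I/I on L1; bus (none); mem=39
  op9 P2: load  L1 → O/I/S on L1; bus BusRd; mem=39
  op10 P1: store L1 := 54 → I/M/I on L1; bus BusRdX Flush; mem=20
  op11 P0: load  L1 → S/O/I on L1; bus BusRd; mem=20

invalidations = 2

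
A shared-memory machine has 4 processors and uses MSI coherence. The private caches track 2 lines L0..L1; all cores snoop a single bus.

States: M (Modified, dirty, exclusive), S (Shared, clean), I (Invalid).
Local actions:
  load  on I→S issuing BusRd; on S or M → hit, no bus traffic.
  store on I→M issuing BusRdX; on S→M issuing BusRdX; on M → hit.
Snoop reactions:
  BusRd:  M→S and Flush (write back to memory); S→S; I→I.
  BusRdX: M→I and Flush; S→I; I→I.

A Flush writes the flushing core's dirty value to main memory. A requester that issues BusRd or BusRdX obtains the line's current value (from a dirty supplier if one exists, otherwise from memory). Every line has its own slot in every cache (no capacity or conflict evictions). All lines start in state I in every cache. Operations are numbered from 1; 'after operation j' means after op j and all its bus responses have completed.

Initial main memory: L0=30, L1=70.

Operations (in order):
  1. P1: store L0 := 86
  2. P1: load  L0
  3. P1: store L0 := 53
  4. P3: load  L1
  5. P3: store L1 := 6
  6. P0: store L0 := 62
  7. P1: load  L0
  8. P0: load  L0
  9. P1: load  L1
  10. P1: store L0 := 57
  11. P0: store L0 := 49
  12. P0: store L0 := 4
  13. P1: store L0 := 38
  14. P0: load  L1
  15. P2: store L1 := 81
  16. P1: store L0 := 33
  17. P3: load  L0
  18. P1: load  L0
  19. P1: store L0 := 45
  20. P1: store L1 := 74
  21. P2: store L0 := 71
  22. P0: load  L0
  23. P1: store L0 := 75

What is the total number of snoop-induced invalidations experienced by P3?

[1] P1: store L0 := 86 | P0:I, P1:M(86), P2:I, P3:I | bus: BusRdX
[2] P1: load  L0 | P0:I, P1:M(86), P2:I, P3:I | bus: none
[3] P1: store L0 := 53 | P0:I, P1:M(53), P2:I, P3:I | bus: none
[4] P3: load  L1 | P0:I, P1:I, P2:I, P3:S(70) | bus: BusRd
[5] P3: store L1 := 6 | P0:I, P1:I, P2:I, P3:M(6) | bus: BusRdX
[6] P0: store L0 := 62 | P0:M(62), P1:I, P2:I, P3:I | bus: BusRdX,Flush
[7] P1: load  L0 | P0:S(62), P1:S(62), P2:I, P3:I | bus: BusRd,Flush
[8] P0: load  L0 | P0:S(62), P1:S(62), P2:I, P3:I | bus: none
[9] P1: load  L1 | P0:I, P1:S(6), P2:I, P3:S(6) | bus: BusRd,Flush
[10] P1: store L0 := 57 | P0:I, P1:M(57), P2:I, P3:I | bus: BusRdX
[11] P0: store L0 := 49 | P0:M(49), P1:I, P2:I, P3:I | bus: BusRdX,Flush
[12] P0: store L0 := 4 | P0:M(4), P1:I, P2:I, P3:I | bus: none
[13] P1: store L0 := 38 | P0:I, P1:M(38), P2:I, P3:I | bus: BusRdX,Flush
[14] P0: load  L1 | P0:S(6), P1:S(6), P2:I, P3:S(6) | bus: BusRd
[15] P2: store L1 := 81 | P0:I, P1:I, P2:M(81), P3:I | bus: BusRdX
[16] P1: store L0 := 33 | P0:I, P1:M(33), P2:I, P3:I | bus: none
[17] P3: load  L0 | P0:I, P1:S(33), P2:I, P3:S(33) | bus: BusRd,Flush
[18] P1: load  L0 | P0:I, P1:S(33), P2:I, P3:S(33) | bus: none
[19] P1: store L0 := 45 | P0:I, P1:M(45), P2:I, P3:I | bus: BusRdX
[20] P1: store L1 := 74 | P0:I, P1:M(74), P2:I, P3:I | bus: BusRdX,Flush
[21] P2: store L0 := 71 | P0:I, P1:I, P2:M(71), P3:I | bus: BusRdX,Flush
[22] P0: load  L0 | P0:S(71), P1:I, P2:S(71), P3:I | bus: BusRd,Flush
[23] P1: store L0 := 75 | P0:I, P1:M(75), P2:I, P3:I | bus: BusRdX

invalidations = 2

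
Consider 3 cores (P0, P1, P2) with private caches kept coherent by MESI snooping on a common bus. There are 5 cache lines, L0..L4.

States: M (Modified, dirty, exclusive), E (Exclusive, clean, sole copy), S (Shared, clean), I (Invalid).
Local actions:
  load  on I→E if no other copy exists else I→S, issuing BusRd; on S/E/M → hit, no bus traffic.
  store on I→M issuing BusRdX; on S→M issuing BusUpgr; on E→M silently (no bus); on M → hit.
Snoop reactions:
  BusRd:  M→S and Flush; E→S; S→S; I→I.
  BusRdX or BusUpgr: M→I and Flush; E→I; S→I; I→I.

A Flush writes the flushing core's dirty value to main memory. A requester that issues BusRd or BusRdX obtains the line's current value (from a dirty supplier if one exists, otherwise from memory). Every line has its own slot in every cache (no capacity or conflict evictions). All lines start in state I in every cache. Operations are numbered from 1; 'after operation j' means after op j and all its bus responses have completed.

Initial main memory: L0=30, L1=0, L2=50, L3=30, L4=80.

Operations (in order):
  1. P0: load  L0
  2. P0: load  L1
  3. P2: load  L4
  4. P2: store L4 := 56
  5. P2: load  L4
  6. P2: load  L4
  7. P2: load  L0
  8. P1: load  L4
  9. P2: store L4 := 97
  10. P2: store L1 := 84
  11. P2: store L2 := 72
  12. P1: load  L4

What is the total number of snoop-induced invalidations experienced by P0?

invalidations = 1

1. P0: load  L0  bus=[BusRd]  L0: P0=E P1=I P2=I  mem[L0]=30
2. P0: load  L1  bus=[BusRd]  L1: P0=E P1=I P2=I  mem[L1]=0
3. P2: load  L4  bus=[BusRd]  L4: P0=I P1=I P2=E  mem[L4]=80
4. P2: store L4 := 56  bus=[-]  L4: P0=I P1=I P2=M  mem[L4]=80
5. P2: load  L4  bus=[-]  L4: P0=I P1=I P2=M  mem[L4]=80
6. P2: load  L4  bus=[-]  L4: P0=I P1=I P2=M  mem[L4]=80
7. P2: load  L0  bus=[BusRd]  L0: P0=S P1=I P2=S  mem[L0]=30
8. P1: load  L4  bus=[BusRd,Flush]  L4: P0=I P1=S P2=S  mem[L4]=56
9. P2: store L4 := 97  bus=[BusUpgr]  L4: P0=I P1=I P2=M  mem[L4]=56
10. P2: store L1 := 84  bus=[BusRdX]  L1: P0=I P1=I P2=M  mem[L1]=0
11. P2: store L2 := 72  bus=[BusRdX]  L2: P0=I P1=I P2=M  mem[L2]=50
12. P1: load  L4  bus=[BusRd,Flush]  L4: P0=I P1=S P2=S  mem[L4]=97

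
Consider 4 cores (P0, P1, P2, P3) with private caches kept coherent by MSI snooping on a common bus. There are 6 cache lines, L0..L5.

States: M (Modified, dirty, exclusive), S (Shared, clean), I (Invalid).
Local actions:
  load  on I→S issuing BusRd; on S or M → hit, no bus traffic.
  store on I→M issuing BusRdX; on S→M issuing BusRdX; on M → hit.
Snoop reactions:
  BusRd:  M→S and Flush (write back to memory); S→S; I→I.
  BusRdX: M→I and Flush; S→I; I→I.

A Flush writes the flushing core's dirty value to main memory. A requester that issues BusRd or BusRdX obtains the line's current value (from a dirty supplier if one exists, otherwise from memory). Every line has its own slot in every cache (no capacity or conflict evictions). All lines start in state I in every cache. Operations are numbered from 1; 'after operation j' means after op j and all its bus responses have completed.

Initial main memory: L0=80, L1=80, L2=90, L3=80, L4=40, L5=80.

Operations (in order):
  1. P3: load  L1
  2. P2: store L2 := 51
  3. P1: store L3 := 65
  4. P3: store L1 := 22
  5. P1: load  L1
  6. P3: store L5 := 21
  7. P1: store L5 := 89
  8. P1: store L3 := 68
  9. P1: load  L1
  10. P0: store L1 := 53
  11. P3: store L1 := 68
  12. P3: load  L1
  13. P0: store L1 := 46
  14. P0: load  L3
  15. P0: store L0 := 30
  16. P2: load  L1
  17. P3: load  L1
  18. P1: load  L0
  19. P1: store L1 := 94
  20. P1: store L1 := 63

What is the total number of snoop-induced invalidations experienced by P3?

invalidations = 4

step 1: P3: load  L1  ⟶  IIIS  (L1)  txn=BusRd  M[L1]=80
step 2: P2: store L2 := 51  ⟶  IIMI  (L2)  txn=BusRdX  M[L2]=90
step 3: P1: store L3 := 65  ⟶  IMII  (L3)  txn=BusRdX  M[L3]=80
step 4: P3: store L1 := 22  ⟶  IIIM  (L1)  txn=BusRdX  M[L1]=80
step 5: P1: load  L1  ⟶  ISIS  (L1)  txn=BusRd+Flush  M[L1]=22
step 6: P3: store L5 := 21  ⟶  IIIM  (L5)  txn=BusRdX  M[L5]=80
step 7: P1: store L5 := 89  ⟶  IMII  (L5)  txn=BusRdX+Flush  M[L5]=21
step 8: P1: store L3 := 68  ⟶  IMII  (L3)  txn=∅  M[L3]=80
step 9: P1: load  L1  ⟶  ISIS  (L1)  txn=∅  M[L1]=22
step 10: P0: store L1 := 53  ⟶  MIII  (L1)  txn=BusRdX  M[L1]=22
step 11: P3: store L1 := 68  ⟶  IIIM  (L1)  txn=BusRdX+Flush  M[L1]=53
step 12: P3: load  L1  ⟶  IIIM  (L1)  txn=∅  M[L1]=53
step 13: P0: store L1 := 46  ⟶  MIII  (L1)  txn=BusRdX+Flush  M[L1]=68
step 14: P0: load  L3  ⟶  SSII  (L3)  txn=BusRd+Flush  M[L3]=68
step 15: P0: store L0 := 30  ⟶  MIII  (L0)  txn=BusRdX  M[L0]=80
step 16: P2: load  L1  ⟶  SISI  (L1)  txn=BusRd+Flush  M[L1]=46
step 17: P3: load  L1  ⟶  SISS  (L1)  txn=BusRd  M[L1]=46
step 18: P1: load  L0  ⟶  SSII  (L0)  txn=BusRd+Flush  M[L0]=30
step 19: P1: store L1 := 94  ⟶  IMII  (L1)  txn=BusRdX  M[L1]=46
step 20: P1: store L1 := 63  ⟶  IMII  (L1)  txn=∅  M[L1]=46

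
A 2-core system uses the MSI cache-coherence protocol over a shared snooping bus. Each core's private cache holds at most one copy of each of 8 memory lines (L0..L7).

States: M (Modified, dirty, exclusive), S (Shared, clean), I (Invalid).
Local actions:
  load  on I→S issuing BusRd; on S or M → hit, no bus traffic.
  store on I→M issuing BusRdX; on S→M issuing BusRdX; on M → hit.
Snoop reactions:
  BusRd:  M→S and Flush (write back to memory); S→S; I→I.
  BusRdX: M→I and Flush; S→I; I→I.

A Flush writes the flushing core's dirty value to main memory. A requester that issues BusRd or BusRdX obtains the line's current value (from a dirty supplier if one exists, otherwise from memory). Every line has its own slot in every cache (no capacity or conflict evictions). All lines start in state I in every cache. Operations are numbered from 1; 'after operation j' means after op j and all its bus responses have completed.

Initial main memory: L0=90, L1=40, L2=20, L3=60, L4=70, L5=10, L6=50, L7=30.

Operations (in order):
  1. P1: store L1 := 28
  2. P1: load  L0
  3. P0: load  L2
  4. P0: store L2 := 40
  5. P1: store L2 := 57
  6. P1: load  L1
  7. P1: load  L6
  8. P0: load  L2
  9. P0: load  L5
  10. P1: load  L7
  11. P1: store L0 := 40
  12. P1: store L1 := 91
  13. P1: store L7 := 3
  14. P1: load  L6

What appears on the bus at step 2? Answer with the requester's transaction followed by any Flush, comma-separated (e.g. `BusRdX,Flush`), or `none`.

bus = BusRd

step 1: P1: store L1 := 28  ⟶  IM  (L1)  txn=BusRdX  M[L1]=40
step 2: P1: load  L0  ⟶  IS  (L0)  txn=BusRd  M[L0]=90
step 3: P0: load  L2  ⟶  SI  (L2)  txn=BusRd  M[L2]=20
step 4: P0: store L2 := 40  ⟶  MI  (L2)  txn=BusRdX  M[L2]=20
step 5: P1: store L2 := 57  ⟶  IM  (L2)  txn=BusRdX+Flush  M[L2]=40
step 6: P1: load  L1  ⟶  IM  (L1)  txn=∅  M[L1]=40
step 7: P1: load  L6  ⟶  IS  (L6)  txn=BusRd  M[L6]=50
step 8: P0: load  L2  ⟶  SS  (L2)  txn=BusRd+Flush  M[L2]=57
step 9: P0: load  L5  ⟶  SI  (L5)  txn=BusRd  M[L5]=10
step 10: P1: load  L7  ⟶  IS  (L7)  txn=BusRd  M[L7]=30
step 11: P1: store L0 := 40  ⟶  IM  (L0)  txn=BusRdX  M[L0]=90
step 12: P1: store L1 := 91  ⟶  IM  (L1)  txn=∅  M[L1]=40
step 13: P1: store L7 := 3  ⟶  IM  (L7)  txn=BusRdX  M[L7]=30
step 14: P1: load  L6  ⟶  IS  (L6)  txn=∅  M[L6]=50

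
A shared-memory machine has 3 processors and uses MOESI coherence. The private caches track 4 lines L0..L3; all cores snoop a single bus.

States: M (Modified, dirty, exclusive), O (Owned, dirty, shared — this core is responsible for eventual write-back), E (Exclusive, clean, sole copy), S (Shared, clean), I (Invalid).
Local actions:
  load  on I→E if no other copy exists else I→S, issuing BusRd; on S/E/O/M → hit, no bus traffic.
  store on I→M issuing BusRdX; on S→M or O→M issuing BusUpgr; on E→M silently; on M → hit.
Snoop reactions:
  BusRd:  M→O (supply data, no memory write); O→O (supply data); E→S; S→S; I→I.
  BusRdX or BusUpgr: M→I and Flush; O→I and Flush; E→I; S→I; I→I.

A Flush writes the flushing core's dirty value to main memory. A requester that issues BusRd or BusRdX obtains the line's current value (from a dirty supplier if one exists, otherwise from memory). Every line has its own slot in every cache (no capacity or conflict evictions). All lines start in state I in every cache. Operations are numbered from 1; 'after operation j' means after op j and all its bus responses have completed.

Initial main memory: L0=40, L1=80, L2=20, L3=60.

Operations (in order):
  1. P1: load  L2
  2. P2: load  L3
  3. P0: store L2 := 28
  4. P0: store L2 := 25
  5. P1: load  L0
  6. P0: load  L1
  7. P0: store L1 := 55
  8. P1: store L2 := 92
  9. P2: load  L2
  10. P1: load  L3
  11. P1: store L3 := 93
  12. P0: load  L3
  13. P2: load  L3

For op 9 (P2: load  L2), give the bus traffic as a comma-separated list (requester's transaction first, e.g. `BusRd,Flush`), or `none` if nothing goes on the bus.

  op1 P1: load  L2 → I/E/I on L2; bus BusRd; mem=20
  op2 P2: load  L3 → I/I/E on L3; bus BusRd; mem=60
  op3 P0: store L2 := 28 → M/I/I on L2; bus BusRdX; mem=20
  op4 P0: store L2 := 25 → M/I/I on L2; bus (none); mem=20
  op5 P1: load  L0 → I/E/I on L0; bus BusRd; mem=40
  op6 P0: load  L1 → E/I/I on L1; bus BusRd; mem=80
  op7 P0: store L1 := 55 → M/I/I on L1; bus (none); mem=80
  op8 P1: store L2 := 92 → I/M/I on L2; bus BusRdX Flush; mem=25
  op9 P2: load  L2 → I/O/S on L2; bus BusRd; mem=25
  op10 P1: load  L3 → I/S/S on L3; bus BusRd; mem=60
  op11 P1: store L3 := 93 → I/M/I on L3; bus BusUpgr; mem=60
  op12 P0: load  L3 → S/O/I on L3; bus BusRd; mem=60
  op13 P2: load  L3 → S/O/S on L3; bus BusRd; mem=60

bus = BusRd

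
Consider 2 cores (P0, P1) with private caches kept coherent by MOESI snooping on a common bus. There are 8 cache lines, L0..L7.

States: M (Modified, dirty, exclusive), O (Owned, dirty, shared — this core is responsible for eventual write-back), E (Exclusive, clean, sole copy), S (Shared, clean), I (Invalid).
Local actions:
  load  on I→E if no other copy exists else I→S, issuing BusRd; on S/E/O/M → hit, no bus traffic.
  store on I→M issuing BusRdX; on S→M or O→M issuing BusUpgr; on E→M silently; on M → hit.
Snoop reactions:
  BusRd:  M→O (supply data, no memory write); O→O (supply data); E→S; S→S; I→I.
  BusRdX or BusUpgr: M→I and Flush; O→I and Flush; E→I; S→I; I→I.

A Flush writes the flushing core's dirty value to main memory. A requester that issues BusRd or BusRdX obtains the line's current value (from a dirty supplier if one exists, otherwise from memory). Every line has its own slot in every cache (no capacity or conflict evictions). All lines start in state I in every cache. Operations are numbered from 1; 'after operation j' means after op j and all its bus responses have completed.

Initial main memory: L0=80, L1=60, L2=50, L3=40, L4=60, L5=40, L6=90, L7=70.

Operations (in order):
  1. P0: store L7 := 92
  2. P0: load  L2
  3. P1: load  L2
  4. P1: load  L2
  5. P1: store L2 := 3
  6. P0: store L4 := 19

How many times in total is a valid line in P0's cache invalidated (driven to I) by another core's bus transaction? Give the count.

step 1: P0: store L7 := 92  ⟶  MI  (L7)  txn=BusRdX  M[L7]=70
step 2: P0: load  L2  ⟶  EI  (L2)  txn=BusRd  M[L2]=50
step 3: P1: load  L2  ⟶  SS  (L2)  txn=BusRd  M[L2]=50
step 4: P1: load  L2  ⟶  SS  (L2)  txn=∅  M[L2]=50
step 5: P1: store L2 := 3  ⟶  IM  (L2)  txn=BusUpgr  M[L2]=50
step 6: P0: store L4 := 19  ⟶  MI  (L4)  txn=BusRdX  M[L4]=60

invalidations = 1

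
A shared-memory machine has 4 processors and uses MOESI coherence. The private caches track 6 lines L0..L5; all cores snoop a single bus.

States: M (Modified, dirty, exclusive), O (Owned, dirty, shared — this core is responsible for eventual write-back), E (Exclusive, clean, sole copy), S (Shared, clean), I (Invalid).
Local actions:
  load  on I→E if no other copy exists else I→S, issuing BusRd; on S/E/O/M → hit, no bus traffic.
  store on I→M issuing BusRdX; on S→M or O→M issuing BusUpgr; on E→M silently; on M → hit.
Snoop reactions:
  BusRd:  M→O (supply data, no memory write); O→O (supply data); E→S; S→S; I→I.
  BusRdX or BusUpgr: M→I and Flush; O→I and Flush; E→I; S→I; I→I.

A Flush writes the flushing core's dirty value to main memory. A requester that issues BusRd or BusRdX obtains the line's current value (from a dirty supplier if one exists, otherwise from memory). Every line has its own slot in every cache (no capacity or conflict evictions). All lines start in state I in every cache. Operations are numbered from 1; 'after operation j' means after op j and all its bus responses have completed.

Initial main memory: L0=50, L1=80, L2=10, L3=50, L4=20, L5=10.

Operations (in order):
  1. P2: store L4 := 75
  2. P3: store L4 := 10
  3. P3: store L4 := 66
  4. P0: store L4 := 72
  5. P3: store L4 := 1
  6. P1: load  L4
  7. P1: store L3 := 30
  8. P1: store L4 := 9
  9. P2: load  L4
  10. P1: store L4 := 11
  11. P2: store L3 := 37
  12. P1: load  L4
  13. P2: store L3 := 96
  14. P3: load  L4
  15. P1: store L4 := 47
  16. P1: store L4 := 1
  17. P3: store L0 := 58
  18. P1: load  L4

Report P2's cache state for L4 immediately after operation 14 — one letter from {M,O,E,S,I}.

step 1: P2: store L4 := 75  ⟶  IIMI  (L4)  txn=BusRdX  M[L4]=20
step 2: P3: store L4 := 10  ⟶  IIIM  (L4)  txn=BusRdX+Flush  M[L4]=75
step 3: P3: store L4 := 66  ⟶  IIIM  (L4)  txn=∅  M[L4]=75
step 4: P0: store L4 := 72  ⟶  MIII  (L4)  txn=BusRdX+Flush  M[L4]=66
step 5: P3: store L4 := 1  ⟶  IIIM  (L4)  txn=BusRdX+Flush  M[L4]=72
step 6: P1: load  L4  ⟶  ISIO  (L4)  txn=BusRd  M[L4]=72
step 7: P1: store L3 := 30  ⟶  IMII  (L3)  txn=BusRdX  M[L3]=50
step 8: P1: store L4 := 9  ⟶  IMII  (L4)  txn=BusUpgr+Flush  M[L4]=1
step 9: P2: load  L4  ⟶  IOSI  (L4)  txn=BusRd  M[L4]=1
step 10: P1: store L4 := 11  ⟶  IMII  (L4)  txn=BusUpgr  M[L4]=1
step 11: P2: store L3 := 37  ⟶  IIMI  (L3)  txn=BusRdX+Flush  M[L3]=30
step 12: P1: load  L4  ⟶  IMII  (L4)  txn=∅  M[L4]=1
step 13: P2: store L3 := 96  ⟶  IIMI  (L3)  txn=∅  M[L3]=30
step 14: P3: load  L4  ⟶  IOIS  (L4)  txn=BusRd  M[L4]=1
step 15: P1: store L4 := 47  ⟶  IMII  (L4)  txn=BusUpgr  M[L4]=1
step 16: P1: store L4 := 1  ⟶  IMII  (L4)  txn=∅  M[L4]=1
step 17: P3: store L0 := 58  ⟶  IIIM  (L0)  txn=BusRdX  M[L0]=50
step 18: P1: load  L4  ⟶  IMII  (L4)  txn=∅  M[L4]=1

state = I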